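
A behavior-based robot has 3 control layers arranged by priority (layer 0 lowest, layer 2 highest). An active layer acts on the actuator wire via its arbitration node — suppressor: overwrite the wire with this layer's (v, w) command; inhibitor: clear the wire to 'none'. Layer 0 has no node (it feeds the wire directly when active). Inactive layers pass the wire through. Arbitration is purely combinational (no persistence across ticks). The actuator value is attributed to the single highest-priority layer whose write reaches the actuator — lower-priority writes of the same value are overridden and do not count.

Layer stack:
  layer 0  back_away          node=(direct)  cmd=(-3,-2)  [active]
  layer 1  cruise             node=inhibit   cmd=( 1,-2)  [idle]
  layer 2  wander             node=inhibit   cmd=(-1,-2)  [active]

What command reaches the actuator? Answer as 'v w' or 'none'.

none

[0] back_away on; wire := (-3, -2)
[1] cruise off; pass (-3, -2)
[2] wander on (inhibit); wire := none
output none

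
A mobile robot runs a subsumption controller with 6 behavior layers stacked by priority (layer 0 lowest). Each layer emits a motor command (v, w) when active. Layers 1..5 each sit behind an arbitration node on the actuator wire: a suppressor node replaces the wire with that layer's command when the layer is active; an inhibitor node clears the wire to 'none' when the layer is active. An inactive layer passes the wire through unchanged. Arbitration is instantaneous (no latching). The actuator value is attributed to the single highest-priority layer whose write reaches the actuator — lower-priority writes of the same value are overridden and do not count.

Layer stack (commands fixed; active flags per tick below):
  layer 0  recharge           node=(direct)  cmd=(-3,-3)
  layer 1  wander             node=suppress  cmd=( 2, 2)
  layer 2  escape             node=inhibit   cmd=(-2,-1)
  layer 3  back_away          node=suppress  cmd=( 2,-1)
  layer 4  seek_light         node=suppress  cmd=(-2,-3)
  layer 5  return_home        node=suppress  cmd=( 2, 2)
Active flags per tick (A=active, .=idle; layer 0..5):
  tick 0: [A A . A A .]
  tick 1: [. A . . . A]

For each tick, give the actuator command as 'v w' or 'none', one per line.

tick 0:
  layer 0 (recharge) active — direct: (-3, -3)
  layer 1 (wander) active — suppresses: (2, 2)
  layer 2 (escape) idle — unchanged: (2, 2)
  layer 3 (back_away) active — suppresses: (2, -1)
  layer 4 (seek_light) active — suppresses: (-2, -3)
  layer 5 (return_home) idle — unchanged: (-2, -3)
  → actuator (-2, -3)
tick 1:
  layer 0 (recharge) idle — none
  layer 1 (wander) active — suppresses: (2, 2)
  layer 2 (escape) idle — unchanged: (2, 2)
  layer 3 (back_away) idle — unchanged: (2, 2)
  layer 4 (seek_light) idle — unchanged: (2, 2)
  layer 5 (return_home) active — suppresses: (2, 2)
  → actuator (2, 2)

-2 -3
2 2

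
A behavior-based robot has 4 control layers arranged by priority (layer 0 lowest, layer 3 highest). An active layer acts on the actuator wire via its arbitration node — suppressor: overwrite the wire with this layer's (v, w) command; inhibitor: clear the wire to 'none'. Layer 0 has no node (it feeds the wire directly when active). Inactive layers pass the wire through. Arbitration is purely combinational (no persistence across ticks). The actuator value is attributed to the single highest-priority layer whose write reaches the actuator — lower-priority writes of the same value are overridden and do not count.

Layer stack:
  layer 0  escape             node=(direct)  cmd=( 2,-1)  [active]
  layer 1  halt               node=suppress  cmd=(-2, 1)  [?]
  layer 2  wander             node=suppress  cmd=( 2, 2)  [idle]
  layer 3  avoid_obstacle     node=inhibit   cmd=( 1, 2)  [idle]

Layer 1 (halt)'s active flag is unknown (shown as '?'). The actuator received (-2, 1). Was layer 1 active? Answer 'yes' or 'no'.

If layer 1 is active=yes:
  actuator would be (-2, 1)
If layer 1 is active=no:
  actuator would be (2, -1)
Observed (-2, 1), so layer 1 was active.

yes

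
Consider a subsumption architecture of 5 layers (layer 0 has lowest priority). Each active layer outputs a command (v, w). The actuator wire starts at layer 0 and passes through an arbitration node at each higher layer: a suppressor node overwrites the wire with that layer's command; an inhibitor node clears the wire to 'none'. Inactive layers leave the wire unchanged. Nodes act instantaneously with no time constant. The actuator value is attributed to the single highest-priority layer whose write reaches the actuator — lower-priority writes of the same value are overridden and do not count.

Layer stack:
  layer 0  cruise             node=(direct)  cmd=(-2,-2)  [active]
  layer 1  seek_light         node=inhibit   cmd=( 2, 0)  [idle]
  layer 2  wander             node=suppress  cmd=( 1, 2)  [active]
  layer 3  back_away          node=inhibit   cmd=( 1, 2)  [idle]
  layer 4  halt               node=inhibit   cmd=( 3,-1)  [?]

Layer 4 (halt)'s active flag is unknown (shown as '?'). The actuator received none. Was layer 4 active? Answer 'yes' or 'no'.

yes

If layer 4 is active=yes:
  actuator would be none
If layer 4 is active=no:
  actuator would be (1, 2)
Observed none, so layer 4 was active.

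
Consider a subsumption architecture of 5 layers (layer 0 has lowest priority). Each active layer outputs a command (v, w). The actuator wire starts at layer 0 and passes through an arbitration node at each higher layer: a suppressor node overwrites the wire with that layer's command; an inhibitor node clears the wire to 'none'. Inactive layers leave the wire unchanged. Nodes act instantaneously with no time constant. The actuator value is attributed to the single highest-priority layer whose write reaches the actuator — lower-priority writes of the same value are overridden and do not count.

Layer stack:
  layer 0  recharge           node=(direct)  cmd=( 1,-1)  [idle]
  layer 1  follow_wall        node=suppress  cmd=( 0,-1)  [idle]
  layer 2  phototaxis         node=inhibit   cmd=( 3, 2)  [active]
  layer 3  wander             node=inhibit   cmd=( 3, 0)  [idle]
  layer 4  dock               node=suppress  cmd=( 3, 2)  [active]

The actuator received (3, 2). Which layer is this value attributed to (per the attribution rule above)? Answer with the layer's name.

dock

[0] recharge off; wire := none
[1] follow_wall off; pass none
[2] phototaxis on (inhibit); wire := none
[3] wander off; pass none
[4] dock on (suppress); wire := (3, 2)
output (3, 2)
last writer: layer 4 = dock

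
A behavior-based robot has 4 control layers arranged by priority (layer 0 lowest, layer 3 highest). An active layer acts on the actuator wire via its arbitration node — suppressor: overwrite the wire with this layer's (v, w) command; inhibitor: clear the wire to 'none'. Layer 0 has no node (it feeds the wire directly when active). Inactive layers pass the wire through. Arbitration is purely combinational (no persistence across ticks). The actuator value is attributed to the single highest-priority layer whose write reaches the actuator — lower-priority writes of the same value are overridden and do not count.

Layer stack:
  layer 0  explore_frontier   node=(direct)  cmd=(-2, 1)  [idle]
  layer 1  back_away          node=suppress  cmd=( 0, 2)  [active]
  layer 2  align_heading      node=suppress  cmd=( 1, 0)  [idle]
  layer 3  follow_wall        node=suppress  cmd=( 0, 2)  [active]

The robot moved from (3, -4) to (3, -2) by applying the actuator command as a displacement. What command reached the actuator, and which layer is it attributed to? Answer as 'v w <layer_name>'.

displacement = (3, -2) − (3, -4) = (0, 2)
layer 0 (explore_frontier) idle — none
layer 1 (back_away) active — suppresses: (0, 2)
layer 2 (align_heading) idle — unchanged: (0, 2)
layer 3 (follow_wall) active — suppresses: (0, 2)
→ actuator (0, 2) — from layer 3 (follow_wall)

0 2 follow_wall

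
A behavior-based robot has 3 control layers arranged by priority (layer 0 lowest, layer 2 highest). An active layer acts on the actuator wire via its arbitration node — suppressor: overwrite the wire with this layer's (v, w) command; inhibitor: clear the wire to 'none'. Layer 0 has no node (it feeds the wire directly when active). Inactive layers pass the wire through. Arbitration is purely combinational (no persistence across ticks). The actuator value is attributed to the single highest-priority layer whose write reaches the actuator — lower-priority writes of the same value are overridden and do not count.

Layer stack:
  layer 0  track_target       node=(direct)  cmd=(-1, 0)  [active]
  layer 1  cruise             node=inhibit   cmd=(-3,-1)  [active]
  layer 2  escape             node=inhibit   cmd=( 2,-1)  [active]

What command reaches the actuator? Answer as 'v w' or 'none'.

[0] track_target on; wire := (-1, 0)
[1] cruise on (inhibit); wire := none
[2] escape on (inhibit); wire := none
output none

none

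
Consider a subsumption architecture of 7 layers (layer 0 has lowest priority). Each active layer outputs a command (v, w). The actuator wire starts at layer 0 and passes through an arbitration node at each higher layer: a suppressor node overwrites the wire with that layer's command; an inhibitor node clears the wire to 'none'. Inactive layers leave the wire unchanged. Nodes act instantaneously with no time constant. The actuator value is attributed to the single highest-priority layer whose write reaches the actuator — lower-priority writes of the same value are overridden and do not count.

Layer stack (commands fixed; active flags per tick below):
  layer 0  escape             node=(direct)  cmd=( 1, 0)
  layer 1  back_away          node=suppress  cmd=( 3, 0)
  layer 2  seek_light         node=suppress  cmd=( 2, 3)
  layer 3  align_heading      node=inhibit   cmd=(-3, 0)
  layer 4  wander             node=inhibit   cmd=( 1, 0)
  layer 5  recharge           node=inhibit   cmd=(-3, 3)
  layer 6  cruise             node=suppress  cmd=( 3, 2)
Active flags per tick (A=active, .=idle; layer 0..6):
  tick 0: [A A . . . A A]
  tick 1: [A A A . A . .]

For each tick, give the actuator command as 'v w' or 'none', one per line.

3 2
none

tick 0:
  [0] escape on; wire := (1, 0)
  [1] back_away on (suppress); wire := (3, 0)
  [2] seek_light off; pass (3, 0)
  [3] align_heading off; pass (3, 0)
  [4] wander off; pass (3, 0)
  [5] recharge on (inhibit); wire := none
  [6] cruise on (suppress); wire := (3, 2)
  output (3, 2)
tick 1:
  [0] escape on; wire := (1, 0)
  [1] back_away on (suppress); wire := (3, 0)
  [2] seek_light on (suppress); wire := (2, 3)
  [3] align_heading off; pass (2, 3)
  [4] wander on (inhibit); wire := none
  [5] recharge off; pass none
  [6] cruise off; pass none
  output none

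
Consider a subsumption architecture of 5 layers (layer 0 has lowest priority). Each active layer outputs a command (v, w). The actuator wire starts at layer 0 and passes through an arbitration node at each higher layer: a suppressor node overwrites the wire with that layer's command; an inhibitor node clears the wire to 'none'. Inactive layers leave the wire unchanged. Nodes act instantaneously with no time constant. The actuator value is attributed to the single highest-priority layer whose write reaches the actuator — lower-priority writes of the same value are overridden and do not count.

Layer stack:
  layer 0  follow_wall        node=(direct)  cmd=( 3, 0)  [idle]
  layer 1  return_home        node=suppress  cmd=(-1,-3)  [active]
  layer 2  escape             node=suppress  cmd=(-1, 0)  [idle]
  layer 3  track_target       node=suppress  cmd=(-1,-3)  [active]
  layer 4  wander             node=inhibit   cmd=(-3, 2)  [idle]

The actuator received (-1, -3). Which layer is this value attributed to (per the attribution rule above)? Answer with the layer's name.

layer 0 (follow_wall) idle — none
layer 1 (return_home) active — suppresses: (-1, -3)
layer 2 (escape) idle — unchanged: (-1, -3)
layer 3 (track_target) active — suppresses: (-1, -3)
layer 4 (wander) idle — unchanged: (-1, -3)
→ actuator (-1, -3)
last writer: layer 3 = track_target

track_target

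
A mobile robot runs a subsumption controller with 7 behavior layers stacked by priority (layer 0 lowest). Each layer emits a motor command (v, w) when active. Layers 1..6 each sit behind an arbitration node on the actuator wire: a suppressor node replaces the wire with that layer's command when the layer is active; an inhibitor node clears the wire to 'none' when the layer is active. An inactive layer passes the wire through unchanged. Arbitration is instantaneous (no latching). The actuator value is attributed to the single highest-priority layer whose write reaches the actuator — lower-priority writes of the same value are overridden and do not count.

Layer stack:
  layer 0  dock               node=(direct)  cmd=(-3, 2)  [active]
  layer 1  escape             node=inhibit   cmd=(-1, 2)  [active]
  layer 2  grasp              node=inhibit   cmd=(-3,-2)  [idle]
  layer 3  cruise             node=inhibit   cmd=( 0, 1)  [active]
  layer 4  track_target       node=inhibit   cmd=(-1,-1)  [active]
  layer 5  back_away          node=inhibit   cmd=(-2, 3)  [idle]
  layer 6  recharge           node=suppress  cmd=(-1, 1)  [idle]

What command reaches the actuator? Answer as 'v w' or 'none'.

none

[0] dock on; wire := (-3, 2)
[1] escape on (inhibit); wire := none
[2] grasp off; pass none
[3] cruise on (inhibit); wire := none
[4] track_target on (inhibit); wire := none
[5] back_away off; pass none
[6] recharge off; pass none
output none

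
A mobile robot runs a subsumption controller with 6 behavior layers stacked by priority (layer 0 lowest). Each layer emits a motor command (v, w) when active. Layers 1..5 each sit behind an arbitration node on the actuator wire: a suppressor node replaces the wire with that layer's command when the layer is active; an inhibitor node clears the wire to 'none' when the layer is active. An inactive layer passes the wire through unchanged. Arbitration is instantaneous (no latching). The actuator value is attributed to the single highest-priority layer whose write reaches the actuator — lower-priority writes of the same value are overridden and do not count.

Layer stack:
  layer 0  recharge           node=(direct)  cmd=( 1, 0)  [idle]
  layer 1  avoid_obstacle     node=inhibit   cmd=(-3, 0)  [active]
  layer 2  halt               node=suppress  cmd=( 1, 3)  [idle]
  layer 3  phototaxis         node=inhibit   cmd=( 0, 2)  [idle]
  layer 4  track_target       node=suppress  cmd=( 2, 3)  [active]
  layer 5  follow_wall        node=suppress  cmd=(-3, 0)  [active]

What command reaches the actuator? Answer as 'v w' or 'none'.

L0 recharge: idle → wire = none
L1 avoid_obstacle: active, inhibitor → wire = none
L2 halt: idle → wire stays none
L3 phototaxis: idle → wire stays none
L4 track_target: active, suppressor → wire = (2, 3)
L5 follow_wall: active, suppressor → wire = (-3, 0)
actuator = (-3, 0)

-3 0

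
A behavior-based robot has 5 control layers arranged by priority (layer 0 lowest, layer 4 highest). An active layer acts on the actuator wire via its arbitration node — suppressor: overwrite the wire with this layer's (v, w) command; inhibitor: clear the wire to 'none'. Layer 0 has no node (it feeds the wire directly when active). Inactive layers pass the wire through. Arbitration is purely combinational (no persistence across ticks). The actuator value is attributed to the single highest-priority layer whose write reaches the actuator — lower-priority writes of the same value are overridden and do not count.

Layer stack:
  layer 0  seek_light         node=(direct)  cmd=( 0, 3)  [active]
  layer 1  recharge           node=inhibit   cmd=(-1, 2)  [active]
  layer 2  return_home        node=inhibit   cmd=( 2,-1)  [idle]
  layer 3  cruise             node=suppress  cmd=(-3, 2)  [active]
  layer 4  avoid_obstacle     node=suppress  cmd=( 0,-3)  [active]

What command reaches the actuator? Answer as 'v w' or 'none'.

0 -3

L0 seek_light: active, feeds wire = (0, 3)
L1 recharge: active, inhibitor → wire = none
L2 return_home: idle → wire stays none
L3 cruise: active, suppressor → wire = (-3, 2)
L4 avoid_obstacle: active, suppressor → wire = (0, -3)
actuator = (0, -3)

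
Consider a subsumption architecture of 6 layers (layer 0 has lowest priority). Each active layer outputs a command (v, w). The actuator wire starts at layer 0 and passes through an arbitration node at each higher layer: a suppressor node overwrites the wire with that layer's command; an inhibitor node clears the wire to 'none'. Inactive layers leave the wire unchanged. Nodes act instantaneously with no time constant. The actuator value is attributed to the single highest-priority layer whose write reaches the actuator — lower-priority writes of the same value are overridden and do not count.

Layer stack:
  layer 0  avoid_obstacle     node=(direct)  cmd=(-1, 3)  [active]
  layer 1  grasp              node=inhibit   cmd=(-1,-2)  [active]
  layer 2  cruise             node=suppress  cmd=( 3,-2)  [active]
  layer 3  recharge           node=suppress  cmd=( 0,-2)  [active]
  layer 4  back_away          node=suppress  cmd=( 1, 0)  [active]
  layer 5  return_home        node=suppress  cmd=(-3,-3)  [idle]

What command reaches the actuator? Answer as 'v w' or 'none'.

1 0

L0 avoid_obstacle: active, feeds wire = (-1, 3)
L1 grasp: active, inhibitor → wire = none
L2 cruise: active, suppressor → wire = (3, -2)
L3 recharge: active, suppressor → wire = (0, -2)
L4 back_away: active, suppressor → wire = (1, 0)
L5 return_home: idle → wire stays (1, 0)
actuator = (1, 0)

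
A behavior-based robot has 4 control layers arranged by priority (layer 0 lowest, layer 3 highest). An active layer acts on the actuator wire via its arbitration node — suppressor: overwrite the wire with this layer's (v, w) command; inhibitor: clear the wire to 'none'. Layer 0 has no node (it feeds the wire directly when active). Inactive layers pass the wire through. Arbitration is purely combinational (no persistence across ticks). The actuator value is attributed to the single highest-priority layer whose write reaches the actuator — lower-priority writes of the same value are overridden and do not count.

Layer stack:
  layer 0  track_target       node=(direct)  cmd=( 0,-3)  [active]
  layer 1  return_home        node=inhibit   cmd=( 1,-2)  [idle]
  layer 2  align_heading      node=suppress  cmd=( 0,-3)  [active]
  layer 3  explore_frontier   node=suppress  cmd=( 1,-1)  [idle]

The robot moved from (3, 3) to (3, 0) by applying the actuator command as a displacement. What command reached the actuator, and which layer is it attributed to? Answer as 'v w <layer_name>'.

displacement = (3, 0) − (3, 3) = (0, -3)
L0 track_target: active, feeds wire = (0, -3)
L1 return_home: idle → wire stays (0, -3)
L2 align_heading: active, suppressor → wire = (0, -3)
L3 explore_frontier: idle → wire stays (0, -3)
actuator = (0, -3) — from layer 2 (align_heading)

0 -3 align_heading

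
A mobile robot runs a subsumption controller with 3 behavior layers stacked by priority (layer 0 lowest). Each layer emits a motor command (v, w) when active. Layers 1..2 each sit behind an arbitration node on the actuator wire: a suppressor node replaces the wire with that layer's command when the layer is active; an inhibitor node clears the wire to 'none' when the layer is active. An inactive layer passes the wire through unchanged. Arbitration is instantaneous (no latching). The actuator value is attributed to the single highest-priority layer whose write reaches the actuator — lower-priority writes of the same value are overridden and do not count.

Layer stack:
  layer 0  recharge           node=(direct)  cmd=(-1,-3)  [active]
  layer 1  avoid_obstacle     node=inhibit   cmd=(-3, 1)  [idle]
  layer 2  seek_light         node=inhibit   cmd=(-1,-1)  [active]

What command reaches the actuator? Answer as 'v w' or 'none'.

layer 0 (recharge) active — direct: (-1, -3)
layer 1 (avoid_obstacle) idle — unchanged: (-1, -3)
layer 2 (seek_light) active — inhibits: none
→ actuator none

none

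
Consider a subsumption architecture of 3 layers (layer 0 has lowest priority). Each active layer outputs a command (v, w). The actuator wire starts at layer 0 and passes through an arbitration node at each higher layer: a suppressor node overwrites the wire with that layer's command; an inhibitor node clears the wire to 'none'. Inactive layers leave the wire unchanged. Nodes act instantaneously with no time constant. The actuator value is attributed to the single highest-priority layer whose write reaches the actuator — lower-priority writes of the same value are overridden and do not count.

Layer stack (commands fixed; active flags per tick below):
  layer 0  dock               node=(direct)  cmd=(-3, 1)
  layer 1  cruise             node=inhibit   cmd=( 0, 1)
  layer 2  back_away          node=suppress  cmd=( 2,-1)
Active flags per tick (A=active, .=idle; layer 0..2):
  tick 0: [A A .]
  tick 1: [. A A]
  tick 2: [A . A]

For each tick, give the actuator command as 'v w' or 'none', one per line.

none
2 -1
2 -1

tick 0:
  layer 0 (dock) active — direct: (-3, 1)
  layer 1 (cruise) active — inhibits: none
  layer 2 (back_away) idle — unchanged: none
  → actuator none
tick 1:
  layer 0 (dock) idle — none
  layer 1 (cruise) active — inhibits: none
  layer 2 (back_away) active — suppresses: (2, -1)
  → actuator (2, -1)
tick 2:
  layer 0 (dock) active — direct: (-3, 1)
  layer 1 (cruise) idle — unchanged: (-3, 1)
  layer 2 (back_away) active — suppresses: (2, -1)
  → actuator (2, -1)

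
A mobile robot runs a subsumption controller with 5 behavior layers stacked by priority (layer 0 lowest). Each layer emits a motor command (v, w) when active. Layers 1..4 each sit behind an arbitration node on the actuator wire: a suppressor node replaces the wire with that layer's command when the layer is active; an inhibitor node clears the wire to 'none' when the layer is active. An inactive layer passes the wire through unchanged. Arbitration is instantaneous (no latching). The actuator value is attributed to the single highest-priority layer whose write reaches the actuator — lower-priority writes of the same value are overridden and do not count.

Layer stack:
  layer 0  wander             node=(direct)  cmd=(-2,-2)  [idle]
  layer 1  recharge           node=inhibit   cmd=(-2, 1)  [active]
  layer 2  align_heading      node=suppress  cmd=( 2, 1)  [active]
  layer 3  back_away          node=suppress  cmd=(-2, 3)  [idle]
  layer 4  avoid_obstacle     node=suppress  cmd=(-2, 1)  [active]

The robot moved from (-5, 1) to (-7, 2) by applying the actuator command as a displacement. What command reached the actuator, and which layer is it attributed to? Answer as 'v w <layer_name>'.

-2 1 avoid_obstacle

displacement = (-7, 2) − (-5, 1) = (-2, 1)
[0] wander off; wire := none
[1] recharge on (inhibit); wire := none
[2] align_heading on (suppress); wire := (2, 1)
[3] back_away off; pass (2, 1)
[4] avoid_obstacle on (suppress); wire := (-2, 1)
output (-2, 1) — from layer 4 (avoid_obstacle)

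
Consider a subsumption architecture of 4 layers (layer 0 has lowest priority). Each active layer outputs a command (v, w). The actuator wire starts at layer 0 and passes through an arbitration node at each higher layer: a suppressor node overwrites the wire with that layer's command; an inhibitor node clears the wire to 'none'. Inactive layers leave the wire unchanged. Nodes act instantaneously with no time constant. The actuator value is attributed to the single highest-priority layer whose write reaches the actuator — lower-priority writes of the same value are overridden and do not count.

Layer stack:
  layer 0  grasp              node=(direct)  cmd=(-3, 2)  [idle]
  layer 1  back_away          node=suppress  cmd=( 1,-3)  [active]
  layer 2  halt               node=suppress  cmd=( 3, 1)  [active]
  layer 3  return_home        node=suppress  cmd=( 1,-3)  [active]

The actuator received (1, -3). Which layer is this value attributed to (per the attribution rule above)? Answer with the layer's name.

return_home

layer 0 (grasp) idle — none
layer 1 (back_away) active — suppresses: (1, -3)
layer 2 (halt) active — suppresses: (3, 1)
layer 3 (return_home) active — suppresses: (1, -3)
→ actuator (1, -3)
last writer: layer 3 = return_home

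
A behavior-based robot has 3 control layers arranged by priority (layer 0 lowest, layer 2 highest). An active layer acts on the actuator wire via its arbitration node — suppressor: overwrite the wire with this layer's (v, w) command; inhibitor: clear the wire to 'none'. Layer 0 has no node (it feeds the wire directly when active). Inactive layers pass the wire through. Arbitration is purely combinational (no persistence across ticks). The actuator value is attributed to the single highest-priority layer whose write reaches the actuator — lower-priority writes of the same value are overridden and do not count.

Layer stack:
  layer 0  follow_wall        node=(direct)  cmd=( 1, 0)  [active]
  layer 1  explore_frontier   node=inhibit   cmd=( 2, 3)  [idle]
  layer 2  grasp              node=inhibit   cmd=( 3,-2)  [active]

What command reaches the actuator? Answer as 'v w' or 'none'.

none

[0] follow_wall on; wire := (1, 0)
[1] explore_frontier off; pass (1, 0)
[2] grasp on (inhibit); wire := none
output none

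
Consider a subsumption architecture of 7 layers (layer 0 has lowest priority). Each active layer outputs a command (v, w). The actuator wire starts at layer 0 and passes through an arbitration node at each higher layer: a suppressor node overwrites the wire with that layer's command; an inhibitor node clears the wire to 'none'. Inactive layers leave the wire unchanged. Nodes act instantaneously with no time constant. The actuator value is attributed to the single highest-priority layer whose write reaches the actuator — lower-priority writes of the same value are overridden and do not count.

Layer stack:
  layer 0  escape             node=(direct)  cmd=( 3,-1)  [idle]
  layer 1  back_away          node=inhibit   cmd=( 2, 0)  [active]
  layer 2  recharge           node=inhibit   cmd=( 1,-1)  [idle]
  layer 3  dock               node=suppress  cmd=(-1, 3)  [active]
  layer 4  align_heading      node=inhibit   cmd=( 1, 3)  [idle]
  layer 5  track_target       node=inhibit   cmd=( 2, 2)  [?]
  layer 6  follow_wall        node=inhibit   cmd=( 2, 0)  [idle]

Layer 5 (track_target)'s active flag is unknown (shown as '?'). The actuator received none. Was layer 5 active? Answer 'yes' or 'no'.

yes

If layer 5 is active=yes:
  actuator would be none
If layer 5 is active=no:
  actuator would be (-1, 3)
Observed none, so layer 5 was active.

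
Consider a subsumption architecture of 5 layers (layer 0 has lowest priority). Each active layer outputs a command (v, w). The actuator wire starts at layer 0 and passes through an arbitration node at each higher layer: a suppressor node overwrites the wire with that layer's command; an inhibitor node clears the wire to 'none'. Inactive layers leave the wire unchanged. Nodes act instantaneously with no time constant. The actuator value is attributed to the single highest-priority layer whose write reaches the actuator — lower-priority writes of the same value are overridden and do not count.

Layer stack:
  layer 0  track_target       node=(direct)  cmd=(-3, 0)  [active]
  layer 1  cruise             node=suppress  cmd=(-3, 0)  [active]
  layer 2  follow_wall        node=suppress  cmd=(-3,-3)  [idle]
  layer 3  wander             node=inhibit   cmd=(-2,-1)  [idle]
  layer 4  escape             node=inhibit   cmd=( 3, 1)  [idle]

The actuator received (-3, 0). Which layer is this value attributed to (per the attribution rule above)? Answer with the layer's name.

L0 track_target: active, feeds wire = (-3, 0)
L1 cruise: active, suppressor → wire = (-3, 0)
L2 follow_wall: idle → wire stays (-3, 0)
L3 wander: idle → wire stays (-3, 0)
L4 escape: idle → wire stays (-3, 0)
actuator = (-3, 0)
last writer: layer 1 = cruise

cruise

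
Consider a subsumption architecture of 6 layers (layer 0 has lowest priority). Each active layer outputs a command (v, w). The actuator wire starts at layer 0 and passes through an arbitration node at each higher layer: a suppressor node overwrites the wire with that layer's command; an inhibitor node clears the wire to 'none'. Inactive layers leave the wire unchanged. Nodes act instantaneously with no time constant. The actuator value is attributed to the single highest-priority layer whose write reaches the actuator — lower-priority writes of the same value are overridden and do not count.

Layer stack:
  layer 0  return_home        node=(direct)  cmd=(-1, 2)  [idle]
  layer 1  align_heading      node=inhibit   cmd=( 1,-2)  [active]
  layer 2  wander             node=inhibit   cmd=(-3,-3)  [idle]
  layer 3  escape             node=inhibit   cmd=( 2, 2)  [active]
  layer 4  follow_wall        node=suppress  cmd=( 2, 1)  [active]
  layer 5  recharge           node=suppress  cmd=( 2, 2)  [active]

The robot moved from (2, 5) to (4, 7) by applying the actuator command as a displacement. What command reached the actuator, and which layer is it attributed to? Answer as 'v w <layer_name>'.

2 2 recharge

displacement = (4, 7) − (2, 5) = (2, 2)
[0] return_home off; wire := none
[1] align_heading on (inhibit); wire := none
[2] wander off; pass none
[3] escape on (inhibit); wire := none
[4] follow_wall on (suppress); wire := (2, 1)
[5] recharge on (suppress); wire := (2, 2)
output (2, 2) — from layer 5 (recharge)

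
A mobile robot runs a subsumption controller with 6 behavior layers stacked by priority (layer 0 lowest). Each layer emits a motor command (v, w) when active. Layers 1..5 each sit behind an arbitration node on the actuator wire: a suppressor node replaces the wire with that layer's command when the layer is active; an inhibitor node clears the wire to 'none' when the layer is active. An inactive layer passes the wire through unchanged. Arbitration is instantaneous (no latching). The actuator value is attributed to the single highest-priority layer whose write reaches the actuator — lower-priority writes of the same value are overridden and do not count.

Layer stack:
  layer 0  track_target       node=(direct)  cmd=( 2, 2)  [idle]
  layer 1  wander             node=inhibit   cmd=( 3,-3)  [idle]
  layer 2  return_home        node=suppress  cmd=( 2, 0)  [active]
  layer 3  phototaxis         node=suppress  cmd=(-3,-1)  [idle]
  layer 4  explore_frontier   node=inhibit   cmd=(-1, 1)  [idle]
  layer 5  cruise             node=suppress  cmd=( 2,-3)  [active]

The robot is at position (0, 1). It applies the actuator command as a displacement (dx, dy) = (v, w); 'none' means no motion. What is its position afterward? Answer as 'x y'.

[0] track_target off; wire := none
[1] wander off; pass none
[2] return_home on (suppress); wire := (2, 0)
[3] phototaxis off; pass (2, 0)
[4] explore_frontier off; pass (2, 0)
[5] cruise on (suppress); wire := (2, -3)
output (2, -3)
position: (0, 1) + (2, -3) = (2, -2)

2 -2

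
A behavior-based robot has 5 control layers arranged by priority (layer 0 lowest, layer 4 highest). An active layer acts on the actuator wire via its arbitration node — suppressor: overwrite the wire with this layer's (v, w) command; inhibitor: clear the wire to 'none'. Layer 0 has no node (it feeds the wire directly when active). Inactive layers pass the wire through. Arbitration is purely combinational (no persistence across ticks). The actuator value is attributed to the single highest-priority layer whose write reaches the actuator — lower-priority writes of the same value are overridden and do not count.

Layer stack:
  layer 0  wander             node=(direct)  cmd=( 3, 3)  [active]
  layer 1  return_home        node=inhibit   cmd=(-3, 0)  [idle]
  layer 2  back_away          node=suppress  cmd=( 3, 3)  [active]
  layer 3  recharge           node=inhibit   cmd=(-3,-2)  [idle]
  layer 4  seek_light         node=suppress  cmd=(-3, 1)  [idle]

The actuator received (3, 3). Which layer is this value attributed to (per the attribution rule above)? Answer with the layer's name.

back_away

L0 wander: active, feeds wire = (3, 3)
L1 return_home: idle → wire stays (3, 3)
L2 back_away: active, suppressor → wire = (3, 3)
L3 recharge: idle → wire stays (3, 3)
L4 seek_light: idle → wire stays (3, 3)
actuator = (3, 3)
last writer: layer 2 = back_away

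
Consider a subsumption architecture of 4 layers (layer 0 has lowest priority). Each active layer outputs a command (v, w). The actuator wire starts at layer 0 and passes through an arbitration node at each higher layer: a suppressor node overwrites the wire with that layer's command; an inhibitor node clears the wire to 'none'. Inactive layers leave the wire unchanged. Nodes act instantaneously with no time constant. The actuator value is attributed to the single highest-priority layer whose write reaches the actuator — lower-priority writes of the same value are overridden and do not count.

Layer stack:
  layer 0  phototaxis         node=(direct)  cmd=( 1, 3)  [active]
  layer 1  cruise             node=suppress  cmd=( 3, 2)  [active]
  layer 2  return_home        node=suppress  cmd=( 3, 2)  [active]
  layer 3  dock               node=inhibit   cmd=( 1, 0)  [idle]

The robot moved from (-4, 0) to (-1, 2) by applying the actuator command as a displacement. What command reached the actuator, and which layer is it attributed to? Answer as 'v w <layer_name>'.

3 2 return_home

displacement = (-1, 2) − (-4, 0) = (3, 2)
L0 phototaxis: active, feeds wire = (1, 3)
L1 cruise: active, suppressor → wire = (3, 2)
L2 return_home: active, suppressor → wire = (3, 2)
L3 dock: idle → wire stays (3, 2)
actuator = (3, 2) — from layer 2 (return_home)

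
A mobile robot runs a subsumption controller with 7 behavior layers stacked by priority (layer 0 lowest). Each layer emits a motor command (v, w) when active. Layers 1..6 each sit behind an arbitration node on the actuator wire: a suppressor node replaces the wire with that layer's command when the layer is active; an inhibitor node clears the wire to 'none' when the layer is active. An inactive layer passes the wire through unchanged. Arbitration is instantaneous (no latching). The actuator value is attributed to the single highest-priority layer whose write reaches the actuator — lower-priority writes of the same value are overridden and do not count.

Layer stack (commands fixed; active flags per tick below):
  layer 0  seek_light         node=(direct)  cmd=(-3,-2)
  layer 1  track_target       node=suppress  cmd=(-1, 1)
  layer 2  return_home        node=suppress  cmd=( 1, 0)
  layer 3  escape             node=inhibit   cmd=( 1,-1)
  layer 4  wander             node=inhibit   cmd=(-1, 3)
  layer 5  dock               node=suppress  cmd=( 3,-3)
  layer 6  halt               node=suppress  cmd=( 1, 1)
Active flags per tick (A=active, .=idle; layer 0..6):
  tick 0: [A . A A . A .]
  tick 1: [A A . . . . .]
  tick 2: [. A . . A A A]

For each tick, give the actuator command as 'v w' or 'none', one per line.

3 -3
-1 1
1 1

tick 0:
  L0 seek_light: active, feeds wire = (-3, -2)
  L1 track_target: idle → wire stays (-3, -2)
  L2 return_home: active, suppressor → wire = (1, 0)
  L3 escape: active, inhibitor → wire = none
  L4 wander: idle → wire stays none
  L5 dock: active, suppressor → wire = (3, -3)
  L6 halt: idle → wire stays (3, -3)
  actuator = (3, -3)
tick 1:
  L0 seek_light: active, feeds wire = (-3, -2)
  L1 track_target: active, suppressor → wire = (-1, 1)
  L2 return_home: idle → wire stays (-1, 1)
  L3 escape: idle → wire stays (-1, 1)
  L4 wander: idle → wire stays (-1, 1)
  L5 dock: idle → wire stays (-1, 1)
  L6 halt: idle → wire stays (-1, 1)
  actuator = (-1, 1)
tick 2:
  L0 seek_light: idle → wire = none
  L1 track_target: active, suppressor → wire = (-1, 1)
  L2 return_home: idle → wire stays (-1, 1)
  L3 escape: idle → wire stays (-1, 1)
  L4 wander: active, inhibitor → wire = none
  L5 dock: active, suppressor → wire = (3, -3)
  L6 halt: active, suppressor → wire = (1, 1)
  actuator = (1, 1)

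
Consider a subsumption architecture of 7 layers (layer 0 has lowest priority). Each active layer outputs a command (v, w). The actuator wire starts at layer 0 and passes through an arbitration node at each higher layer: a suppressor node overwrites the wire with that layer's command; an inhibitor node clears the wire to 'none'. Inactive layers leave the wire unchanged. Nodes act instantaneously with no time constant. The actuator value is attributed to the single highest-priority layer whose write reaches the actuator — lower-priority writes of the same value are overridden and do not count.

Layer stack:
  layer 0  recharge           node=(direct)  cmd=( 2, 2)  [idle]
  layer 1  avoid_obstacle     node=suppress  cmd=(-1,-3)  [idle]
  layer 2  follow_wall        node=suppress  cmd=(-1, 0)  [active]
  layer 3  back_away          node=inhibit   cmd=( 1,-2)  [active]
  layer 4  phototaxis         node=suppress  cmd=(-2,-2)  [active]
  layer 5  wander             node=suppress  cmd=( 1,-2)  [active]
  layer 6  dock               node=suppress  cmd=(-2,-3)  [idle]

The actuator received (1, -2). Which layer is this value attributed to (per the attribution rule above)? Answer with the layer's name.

layer 0 (recharge) idle — none
layer 1 (avoid_obstacle) idle — unchanged: none
layer 2 (follow_wall) active — suppresses: (-1, 0)
layer 3 (back_away) active — inhibits: none
layer 4 (phototaxis) active — suppresses: (-2, -2)
layer 5 (wander) active — suppresses: (1, -2)
layer 6 (dock) idle — unchanged: (1, -2)
→ actuator (1, -2)
last writer: layer 5 = wander

wander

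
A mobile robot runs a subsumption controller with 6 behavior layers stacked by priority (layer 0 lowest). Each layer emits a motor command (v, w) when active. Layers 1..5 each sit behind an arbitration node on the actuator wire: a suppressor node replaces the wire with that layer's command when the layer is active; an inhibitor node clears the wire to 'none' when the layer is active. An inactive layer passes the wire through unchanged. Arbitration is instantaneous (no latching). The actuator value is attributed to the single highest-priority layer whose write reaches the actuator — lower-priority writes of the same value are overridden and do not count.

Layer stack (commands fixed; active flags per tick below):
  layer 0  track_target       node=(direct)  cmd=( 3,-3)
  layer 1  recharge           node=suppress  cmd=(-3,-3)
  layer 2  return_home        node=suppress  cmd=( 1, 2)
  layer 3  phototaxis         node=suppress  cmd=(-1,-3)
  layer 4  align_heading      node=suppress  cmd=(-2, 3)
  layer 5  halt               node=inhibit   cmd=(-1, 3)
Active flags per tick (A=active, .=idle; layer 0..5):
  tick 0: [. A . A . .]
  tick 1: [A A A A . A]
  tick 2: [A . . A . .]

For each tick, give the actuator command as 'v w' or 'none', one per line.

tick 0:
  [0] track_target off; wire := none
  [1] recharge on (suppress); wire := (-3, -3)
  [2] return_home off; pass (-3, -3)
  [3] phototaxis on (suppress); wire := (-1, -3)
  [4] align_heading off; pass (-1, -3)
  [5] halt off; pass (-1, -3)
  output (-1, -3)
tick 1:
  [0] track_target on; wire := (3, -3)
  [1] recharge on (suppress); wire := (-3, -3)
  [2] return_home on (suppress); wire := (1, 2)
  [3] phototaxis on (suppress); wire := (-1, -3)
  [4] align_heading off; pass (-1, -3)
  [5] halt on (inhibit); wire := none
  output none
tick 2:
  [0] track_target on; wire := (3, -3)
  [1] recharge off; pass (3, -3)
  [2] return_home off; pass (3, -3)
  [3] phototaxis on (suppress); wire := (-1, -3)
  [4] align_heading off; pass (-1, -3)
  [5] halt off; pass (-1, -3)
  output (-1, -3)

-1 -3
none
-1 -3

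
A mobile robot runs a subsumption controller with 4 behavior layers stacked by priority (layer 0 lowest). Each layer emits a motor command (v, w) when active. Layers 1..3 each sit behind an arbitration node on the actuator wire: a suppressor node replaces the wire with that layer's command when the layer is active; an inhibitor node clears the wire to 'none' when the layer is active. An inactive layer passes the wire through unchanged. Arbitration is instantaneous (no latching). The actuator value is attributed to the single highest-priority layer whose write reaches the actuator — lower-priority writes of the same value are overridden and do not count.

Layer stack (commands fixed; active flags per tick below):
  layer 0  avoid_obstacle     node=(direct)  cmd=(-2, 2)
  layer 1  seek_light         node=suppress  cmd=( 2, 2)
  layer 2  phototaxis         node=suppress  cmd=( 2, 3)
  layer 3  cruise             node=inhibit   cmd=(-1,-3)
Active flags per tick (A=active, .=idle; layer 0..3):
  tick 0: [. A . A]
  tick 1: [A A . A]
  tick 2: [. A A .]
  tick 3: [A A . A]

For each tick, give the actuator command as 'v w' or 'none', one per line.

none
none
2 3
none

tick 0:
  layer 0 (avoid_obstacle) idle — none
  layer 1 (seek_light) active — suppresses: (2, 2)
  layer 2 (phototaxis) idle — unchanged: (2, 2)
  layer 3 (cruise) active — inhibits: none
  → actuator none
tick 1:
  layer 0 (avoid_obstacle) active — direct: (-2, 2)
  layer 1 (seek_light) active — suppresses: (2, 2)
  layer 2 (phototaxis) idle — unchanged: (2, 2)
  layer 3 (cruise) active — inhibits: none
  → actuator none
tick 2:
  layer 0 (avoid_obstacle) idle — none
  layer 1 (seek_light) active — suppresses: (2, 2)
  layer 2 (phototaxis) active — suppresses: (2, 3)
  layer 3 (cruise) idle — unchanged: (2, 3)
  → actuator (2, 3)
tick 3:
  layer 0 (avoid_obstacle) active — direct: (-2, 2)
  layer 1 (seek_light) active — suppresses: (2, 2)
  layer 2 (phototaxis) idle — unchanged: (2, 2)
  layer 3 (cruise) active — inhibits: none
  → actuator none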